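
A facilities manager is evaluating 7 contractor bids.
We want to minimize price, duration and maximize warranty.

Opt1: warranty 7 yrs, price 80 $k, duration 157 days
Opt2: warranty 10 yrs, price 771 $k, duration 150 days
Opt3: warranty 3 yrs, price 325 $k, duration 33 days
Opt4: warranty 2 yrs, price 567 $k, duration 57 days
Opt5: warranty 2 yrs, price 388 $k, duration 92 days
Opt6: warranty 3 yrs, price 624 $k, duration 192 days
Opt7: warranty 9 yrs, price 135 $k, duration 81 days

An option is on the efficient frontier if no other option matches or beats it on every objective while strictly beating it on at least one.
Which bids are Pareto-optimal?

Opt1, Opt2, Opt3, Opt7

Opt1: not dominated (best price).
Opt2: not dominated (best warranty).
Opt3: not dominated (best duration).
Opt4: dominated by Opt3 (warranty 3≥2, price 325≤567, duration 33≤57).
Opt5: dominated by Opt3 (warranty 3≥2, price 325≤388, duration 33≤92).
Opt6: dominated by Opt1 (warranty 7≥3, price 80≤624, duration 157≤192).
Opt7: not dominated.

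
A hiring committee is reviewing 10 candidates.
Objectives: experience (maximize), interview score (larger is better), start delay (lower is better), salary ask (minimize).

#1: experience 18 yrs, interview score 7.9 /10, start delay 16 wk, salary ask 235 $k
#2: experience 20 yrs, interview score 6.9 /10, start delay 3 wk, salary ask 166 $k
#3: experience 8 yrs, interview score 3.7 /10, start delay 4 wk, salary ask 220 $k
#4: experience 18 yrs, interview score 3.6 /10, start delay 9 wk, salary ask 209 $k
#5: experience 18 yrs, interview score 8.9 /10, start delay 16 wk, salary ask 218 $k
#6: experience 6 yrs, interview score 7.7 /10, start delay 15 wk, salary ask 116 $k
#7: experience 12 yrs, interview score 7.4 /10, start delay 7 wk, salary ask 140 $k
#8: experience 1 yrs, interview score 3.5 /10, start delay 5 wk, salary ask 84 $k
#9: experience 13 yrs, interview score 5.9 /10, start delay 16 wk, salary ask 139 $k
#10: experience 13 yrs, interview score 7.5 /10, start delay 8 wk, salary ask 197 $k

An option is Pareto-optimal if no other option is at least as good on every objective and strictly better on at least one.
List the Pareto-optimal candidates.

#1: dominated by #5 (experience 18≥18, interview score 8.9≥7.9, start delay 16≤16, salary ask 218≤235).
#2: not dominated (best experience).
#3: dominated by #2 (experience 20≥8, interview score 6.9≥3.7, start delay 3≤4, salary ask 166≤220).
#4: dominated by #2 (experience 20≥18, interview score 6.9≥3.6, start delay 3≤9, salary ask 166≤209).
#5: not dominated (best interview score).
#6: not dominated.
#7: not dominated.
#8: not dominated (best salary ask).
#9: not dominated.
#10: not dominated.

#2, #5, #6, #7, #8, #9, #10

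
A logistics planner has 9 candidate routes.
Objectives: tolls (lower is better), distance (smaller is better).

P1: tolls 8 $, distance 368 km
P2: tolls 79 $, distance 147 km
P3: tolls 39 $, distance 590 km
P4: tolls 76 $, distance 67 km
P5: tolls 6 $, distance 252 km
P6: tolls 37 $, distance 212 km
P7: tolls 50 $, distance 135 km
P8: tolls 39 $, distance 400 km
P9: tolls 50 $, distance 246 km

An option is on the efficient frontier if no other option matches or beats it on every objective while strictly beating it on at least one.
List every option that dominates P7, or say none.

P1: worse on distance (368 vs 135).
P2: worse on tolls (79 vs 50).
P3: worse on distance (590 vs 135).
P4: worse on tolls (76 vs 50).
P5: worse on distance (252 vs 135).
P6: worse on distance (212 vs 135).
P8: worse on distance (400 vs 135).
P9: worse on distance (246 vs 135).
No option dominates P7.

none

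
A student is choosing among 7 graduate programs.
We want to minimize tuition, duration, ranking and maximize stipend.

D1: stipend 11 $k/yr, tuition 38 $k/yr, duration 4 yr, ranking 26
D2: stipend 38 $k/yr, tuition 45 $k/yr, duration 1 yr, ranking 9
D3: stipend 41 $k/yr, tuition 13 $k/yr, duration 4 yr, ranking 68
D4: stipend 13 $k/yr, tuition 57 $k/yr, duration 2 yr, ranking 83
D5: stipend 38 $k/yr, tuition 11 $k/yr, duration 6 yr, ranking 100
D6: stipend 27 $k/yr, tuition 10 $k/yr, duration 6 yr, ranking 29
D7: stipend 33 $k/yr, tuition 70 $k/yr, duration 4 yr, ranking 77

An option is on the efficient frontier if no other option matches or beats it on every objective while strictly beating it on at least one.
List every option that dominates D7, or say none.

D2: stipend 38≥33, tuition 45≤70, duration 1≤4, ranking 9≤77 — dominates D7.
D3: stipend 41≥33, tuition 13≤70, duration 4≤4, ranking 68≤77 — dominates D7.
Others (D1, D4, D5, D6) are each worse than D7 on at least one objective.

D2, D3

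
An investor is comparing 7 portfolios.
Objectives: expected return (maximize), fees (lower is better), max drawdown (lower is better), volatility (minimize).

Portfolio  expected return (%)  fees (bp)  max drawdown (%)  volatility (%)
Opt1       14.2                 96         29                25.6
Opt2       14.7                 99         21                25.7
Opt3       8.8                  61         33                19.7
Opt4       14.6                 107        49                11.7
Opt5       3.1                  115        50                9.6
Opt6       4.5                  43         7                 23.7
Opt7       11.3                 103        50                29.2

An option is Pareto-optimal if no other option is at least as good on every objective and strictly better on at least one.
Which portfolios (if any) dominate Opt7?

Opt1: expected return 14.2≥11.3, fees 96≤103, max drawdown 29≤50, volatility 25.6≤29.2 — dominates Opt7.
Opt2: expected return 14.7≥11.3, fees 99≤103, max drawdown 21≤50, volatility 25.7≤29.2 — dominates Opt7.
Others (Opt3, Opt4, Opt5, Opt6) are each worse than Opt7 on at least one objective.

Opt1, Opt2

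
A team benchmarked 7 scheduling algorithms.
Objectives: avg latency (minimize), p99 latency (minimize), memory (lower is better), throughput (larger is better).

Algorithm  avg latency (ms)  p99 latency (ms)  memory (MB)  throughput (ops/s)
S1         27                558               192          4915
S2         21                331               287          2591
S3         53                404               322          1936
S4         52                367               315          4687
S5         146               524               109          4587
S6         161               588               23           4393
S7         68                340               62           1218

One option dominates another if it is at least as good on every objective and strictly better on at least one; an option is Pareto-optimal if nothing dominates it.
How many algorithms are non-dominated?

S1: not dominated (best throughput).
S2: not dominated (best avg latency).
S3: dominated by S2 (avg latency 21≤53, p99 latency 331≤404, memory 287≤322, throughput 2591≥1936).
S4: not dominated.
S5: not dominated.
S6: not dominated (best memory).
S7: not dominated.
Pareto-optimal: S1, S2, S4, S5, S6, S7 → 6.

6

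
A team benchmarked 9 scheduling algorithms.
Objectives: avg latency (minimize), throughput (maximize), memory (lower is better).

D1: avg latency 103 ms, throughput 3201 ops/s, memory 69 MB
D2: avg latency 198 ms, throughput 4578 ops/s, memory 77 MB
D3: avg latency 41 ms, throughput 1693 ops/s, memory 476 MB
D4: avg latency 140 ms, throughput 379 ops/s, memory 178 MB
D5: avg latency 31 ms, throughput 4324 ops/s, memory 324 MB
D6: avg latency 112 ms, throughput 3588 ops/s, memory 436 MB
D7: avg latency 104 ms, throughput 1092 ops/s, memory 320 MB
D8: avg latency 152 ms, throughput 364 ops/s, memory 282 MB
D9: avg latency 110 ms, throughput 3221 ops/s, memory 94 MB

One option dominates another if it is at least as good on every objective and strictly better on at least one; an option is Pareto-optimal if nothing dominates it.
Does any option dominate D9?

No

D1: worse on throughput (3201 vs 3221).
D2: worse on avg latency (198 vs 110).
D3: worse on throughput (1693 vs 3221).
D4: worse on avg latency (140 vs 110).
D5: worse on memory (324 vs 94).
D6: worse on avg latency (112 vs 110).
D7: worse on throughput (1092 vs 3221).
D8: worse on avg latency (152 vs 110).
No option is at least as good as D9 on every objective and strictly better on one.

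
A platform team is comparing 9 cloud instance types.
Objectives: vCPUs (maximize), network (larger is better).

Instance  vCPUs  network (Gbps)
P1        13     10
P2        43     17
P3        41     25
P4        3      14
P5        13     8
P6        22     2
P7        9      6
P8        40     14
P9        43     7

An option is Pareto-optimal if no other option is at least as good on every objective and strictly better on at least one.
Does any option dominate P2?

No

P1: worse on vCPUs (13 vs 43).
P3: worse on vCPUs (41 vs 43).
P4: worse on vCPUs (3 vs 43).
P5: worse on vCPUs (13 vs 43).
P6: worse on vCPUs (22 vs 43).
P7: worse on vCPUs (9 vs 43).
P8: worse on vCPUs (40 vs 43).
P9: worse on network (7 vs 17).
No option is at least as good as P2 on every objective and strictly better on one.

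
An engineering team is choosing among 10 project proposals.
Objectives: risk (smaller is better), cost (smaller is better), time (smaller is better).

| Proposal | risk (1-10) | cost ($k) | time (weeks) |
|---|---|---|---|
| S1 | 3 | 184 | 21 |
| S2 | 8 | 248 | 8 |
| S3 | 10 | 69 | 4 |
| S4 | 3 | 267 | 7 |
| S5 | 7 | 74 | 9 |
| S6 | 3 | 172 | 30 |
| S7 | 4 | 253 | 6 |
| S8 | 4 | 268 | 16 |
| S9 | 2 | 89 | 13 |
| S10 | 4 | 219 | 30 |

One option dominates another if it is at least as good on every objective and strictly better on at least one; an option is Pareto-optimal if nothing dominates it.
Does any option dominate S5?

S1: worse on cost (184 vs 74).
S2: worse on risk (8 vs 7).
S3: worse on risk (10 vs 7).
S4: worse on cost (267 vs 74).
S6: worse on cost (172 vs 74).
S7: worse on cost (253 vs 74).
S8: worse on cost (268 vs 74).
S9: worse on cost (89 vs 74).
S10: worse on cost (219 vs 74).
No option is at least as good as S5 on every objective and strictly better on one.

No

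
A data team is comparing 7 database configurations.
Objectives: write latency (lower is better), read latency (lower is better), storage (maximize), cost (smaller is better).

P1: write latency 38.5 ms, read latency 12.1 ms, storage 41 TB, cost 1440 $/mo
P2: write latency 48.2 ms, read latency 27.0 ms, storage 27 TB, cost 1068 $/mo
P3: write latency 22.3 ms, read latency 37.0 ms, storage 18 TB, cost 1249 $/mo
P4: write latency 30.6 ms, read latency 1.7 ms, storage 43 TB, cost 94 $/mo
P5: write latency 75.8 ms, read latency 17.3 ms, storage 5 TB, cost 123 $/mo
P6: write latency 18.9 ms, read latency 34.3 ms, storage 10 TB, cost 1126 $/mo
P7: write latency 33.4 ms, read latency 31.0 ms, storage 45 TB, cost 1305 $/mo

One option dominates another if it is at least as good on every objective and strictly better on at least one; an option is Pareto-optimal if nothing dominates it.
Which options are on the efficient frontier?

P3, P4, P6, P7

P1: dominated by P4 (write latency 30.6≤38.5, read latency 1.7≤12.1, storage 43≥41, cost 94≤1440).
P2: dominated by P4 (write latency 30.6≤48.2, read latency 1.7≤27.0, storage 43≥27, cost 94≤1068).
P3: not dominated.
P4: not dominated (best read latency).
P5: dominated by P4 (write latency 30.6≤75.8, read latency 1.7≤17.3, storage 43≥5, cost 94≤123).
P6: not dominated (best write latency).
P7: not dominated (best storage).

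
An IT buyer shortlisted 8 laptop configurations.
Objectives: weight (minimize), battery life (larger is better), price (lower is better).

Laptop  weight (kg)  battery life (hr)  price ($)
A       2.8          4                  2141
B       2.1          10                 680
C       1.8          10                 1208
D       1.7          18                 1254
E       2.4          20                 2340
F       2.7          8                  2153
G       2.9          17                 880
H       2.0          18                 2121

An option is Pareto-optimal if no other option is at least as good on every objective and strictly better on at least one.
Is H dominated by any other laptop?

Yes

D vs H: weight 1.7≤2.0, battery life 18≥18, price 1254≤2121 — D is at least as good on every objective and strictly better on at least one, so D dominates H.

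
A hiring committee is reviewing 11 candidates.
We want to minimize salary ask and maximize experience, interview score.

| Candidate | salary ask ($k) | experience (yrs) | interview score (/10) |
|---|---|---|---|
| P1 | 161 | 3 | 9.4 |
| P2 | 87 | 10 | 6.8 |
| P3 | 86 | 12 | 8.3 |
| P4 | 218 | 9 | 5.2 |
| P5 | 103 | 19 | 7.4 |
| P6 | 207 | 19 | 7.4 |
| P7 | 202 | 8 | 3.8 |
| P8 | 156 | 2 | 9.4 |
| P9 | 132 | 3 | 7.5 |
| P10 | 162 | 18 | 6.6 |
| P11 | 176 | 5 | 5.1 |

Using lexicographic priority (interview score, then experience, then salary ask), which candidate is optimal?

P1

First maximize interview score: best is 9.4, kept {P1, P8}.
Then maximize experience: best is 3, kept {P1}.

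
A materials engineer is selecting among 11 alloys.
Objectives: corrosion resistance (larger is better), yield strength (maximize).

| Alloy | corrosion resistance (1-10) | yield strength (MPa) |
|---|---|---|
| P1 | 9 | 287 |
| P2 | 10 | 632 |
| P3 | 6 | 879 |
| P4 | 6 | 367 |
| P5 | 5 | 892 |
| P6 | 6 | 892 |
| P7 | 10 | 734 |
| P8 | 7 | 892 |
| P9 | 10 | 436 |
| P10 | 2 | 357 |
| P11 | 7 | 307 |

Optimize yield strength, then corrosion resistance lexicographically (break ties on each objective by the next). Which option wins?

First maximize yield strength: best is 892, kept {P5, P6, P8}.
Then maximize corrosion resistance: best is 7, kept {P8}.

P8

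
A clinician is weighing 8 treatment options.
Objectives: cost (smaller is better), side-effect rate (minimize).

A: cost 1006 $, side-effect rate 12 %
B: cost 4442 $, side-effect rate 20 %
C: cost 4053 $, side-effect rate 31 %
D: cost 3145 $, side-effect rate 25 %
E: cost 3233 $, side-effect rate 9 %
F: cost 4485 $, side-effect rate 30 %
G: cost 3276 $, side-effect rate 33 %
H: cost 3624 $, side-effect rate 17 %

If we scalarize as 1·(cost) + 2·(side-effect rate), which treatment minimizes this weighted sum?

A

A: 1·1006 + 2·12 = 1030
B: 1·4442 + 2·20 = 4482
C: 1·4053 + 2·31 = 4115
D: 1·3145 + 2·25 = 3195
E: 1·3233 + 2·9 = 3251
F: 1·4485 + 2·30 = 4545
G: 1·3276 + 2·33 = 3342
H: 1·3624 + 2·17 = 3658
Lowest: A at 1030.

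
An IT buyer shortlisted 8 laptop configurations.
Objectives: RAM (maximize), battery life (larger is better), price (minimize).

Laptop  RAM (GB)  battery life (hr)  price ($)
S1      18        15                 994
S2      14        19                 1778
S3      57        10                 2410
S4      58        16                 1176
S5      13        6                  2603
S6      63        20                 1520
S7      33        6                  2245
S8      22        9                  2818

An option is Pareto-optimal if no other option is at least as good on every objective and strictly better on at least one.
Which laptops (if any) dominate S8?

S3, S4, S6

S3: RAM 57≥22, battery life 10≥9, price 2410≤2818 — dominates S8.
S4: RAM 58≥22, battery life 16≥9, price 1176≤2818 — dominates S8.
S6: RAM 63≥22, battery life 20≥9, price 1520≤2818 — dominates S8.
Others (S1, S2, S5, S7) are each worse than S8 on at least one objective.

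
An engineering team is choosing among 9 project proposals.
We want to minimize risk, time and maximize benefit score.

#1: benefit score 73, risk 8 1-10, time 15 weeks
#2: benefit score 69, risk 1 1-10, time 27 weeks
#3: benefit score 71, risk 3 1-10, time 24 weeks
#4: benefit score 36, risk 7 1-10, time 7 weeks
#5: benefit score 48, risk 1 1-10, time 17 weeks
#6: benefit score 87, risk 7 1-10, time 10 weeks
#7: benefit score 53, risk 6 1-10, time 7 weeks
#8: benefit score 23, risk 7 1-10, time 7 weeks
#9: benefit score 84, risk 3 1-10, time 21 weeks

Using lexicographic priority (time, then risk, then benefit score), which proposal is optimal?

#7

First minimize time: best is 7, kept {#4, #7, #8}.
Then minimize risk: best is 6, kept {#7}.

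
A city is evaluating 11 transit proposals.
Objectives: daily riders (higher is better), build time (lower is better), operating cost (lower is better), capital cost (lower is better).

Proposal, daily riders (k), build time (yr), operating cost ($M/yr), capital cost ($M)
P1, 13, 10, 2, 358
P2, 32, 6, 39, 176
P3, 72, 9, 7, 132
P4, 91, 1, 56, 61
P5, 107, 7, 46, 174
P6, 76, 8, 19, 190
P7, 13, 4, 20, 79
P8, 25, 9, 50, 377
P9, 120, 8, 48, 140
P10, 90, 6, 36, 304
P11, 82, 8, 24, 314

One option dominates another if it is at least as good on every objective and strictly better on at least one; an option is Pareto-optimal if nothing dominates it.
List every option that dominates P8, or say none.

P2, P3, P5, P6, P9, P10, P11

P2: daily riders 32≥25, build time 6≤9, operating cost 39≤50, capital cost 176≤377 — dominates P8.
P3: daily riders 72≥25, build time 9≤9, operating cost 7≤50, capital cost 132≤377 — dominates P8.
P5: daily riders 107≥25, build time 7≤9, operating cost 46≤50, capital cost 174≤377 — dominates P8.
P6: daily riders 76≥25, build time 8≤9, operating cost 19≤50, capital cost 190≤377 — dominates P8.
P9: daily riders 120≥25, build time 8≤9, operating cost 48≤50, capital cost 140≤377 — dominates P8.
P10: daily riders 90≥25, build time 6≤9, operating cost 36≤50, capital cost 304≤377 — dominates P8.
P11: daily riders 82≥25, build time 8≤9, operating cost 24≤50, capital cost 314≤377 — dominates P8.
Others (P1, P4, P7) are each worse than P8 on at least one objective.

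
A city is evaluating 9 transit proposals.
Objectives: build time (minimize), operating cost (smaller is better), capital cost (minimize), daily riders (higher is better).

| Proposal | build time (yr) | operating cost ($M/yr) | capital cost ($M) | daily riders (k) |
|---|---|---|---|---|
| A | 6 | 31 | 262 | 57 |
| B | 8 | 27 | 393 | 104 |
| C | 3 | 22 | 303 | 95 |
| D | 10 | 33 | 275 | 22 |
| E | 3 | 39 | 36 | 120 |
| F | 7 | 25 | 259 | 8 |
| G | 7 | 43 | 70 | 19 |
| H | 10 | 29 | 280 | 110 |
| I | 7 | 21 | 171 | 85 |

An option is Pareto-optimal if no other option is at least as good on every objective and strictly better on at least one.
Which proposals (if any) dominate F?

I

I: build time 7≤7, operating cost 21≤25, capital cost 171≤259, daily riders 85≥8 — dominates F.
Others (A, B, C, D, E, G, H) are each worse than F on at least one objective.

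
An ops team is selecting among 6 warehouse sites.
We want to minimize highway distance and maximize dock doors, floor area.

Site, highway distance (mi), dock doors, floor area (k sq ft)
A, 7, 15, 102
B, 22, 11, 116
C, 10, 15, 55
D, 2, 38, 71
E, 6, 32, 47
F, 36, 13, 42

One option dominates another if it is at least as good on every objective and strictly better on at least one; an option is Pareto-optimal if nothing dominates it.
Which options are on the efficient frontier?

A: not dominated.
B: not dominated (best floor area).
C: dominated by A (highway distance 7≤10, dock doors 15≥15, floor area 102≥55).
D: not dominated (best highway distance).
E: dominated by D (highway distance 2≤6, dock doors 38≥32, floor area 71≥47).
F: dominated by A (highway distance 7≤36, dock doors 15≥13, floor area 102≥42).

A, B, D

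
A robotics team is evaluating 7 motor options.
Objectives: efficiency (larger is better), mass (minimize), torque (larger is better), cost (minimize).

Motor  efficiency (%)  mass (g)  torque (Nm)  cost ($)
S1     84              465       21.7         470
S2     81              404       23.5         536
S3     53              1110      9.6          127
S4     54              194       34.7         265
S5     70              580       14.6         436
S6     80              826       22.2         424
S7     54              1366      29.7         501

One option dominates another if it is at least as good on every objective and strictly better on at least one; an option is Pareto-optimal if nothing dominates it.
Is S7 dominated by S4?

S4 vs S7: efficiency 54≥54, mass 194≤1366, torque 34.7≥29.7, cost 265≤501 — S4 is at least as good on every objective with at least one strict improvement.

Yes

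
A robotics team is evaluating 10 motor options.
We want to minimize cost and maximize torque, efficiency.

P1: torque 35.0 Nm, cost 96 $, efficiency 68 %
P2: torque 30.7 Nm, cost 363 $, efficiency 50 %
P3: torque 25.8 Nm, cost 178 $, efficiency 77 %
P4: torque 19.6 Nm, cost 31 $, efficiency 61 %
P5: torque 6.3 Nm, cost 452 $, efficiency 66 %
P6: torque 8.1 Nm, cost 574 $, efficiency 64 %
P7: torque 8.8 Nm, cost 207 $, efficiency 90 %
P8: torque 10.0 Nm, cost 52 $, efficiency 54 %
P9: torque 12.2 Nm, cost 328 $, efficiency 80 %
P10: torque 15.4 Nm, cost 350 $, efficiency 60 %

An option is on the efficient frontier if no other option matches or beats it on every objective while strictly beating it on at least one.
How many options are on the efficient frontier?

5

P1: not dominated (best torque).
P2: dominated by P1 (torque 35.0≥30.7, cost 96≤363, efficiency 68≥50).
P3: not dominated.
P4: not dominated (best cost).
P5: dominated by P1 (torque 35.0≥6.3, cost 96≤452, efficiency 68≥66).
P6: dominated by P1 (torque 35.0≥8.1, cost 96≤574, efficiency 68≥64).
P7: not dominated (best efficiency).
P8: dominated by P4 (torque 19.6≥10.0, cost 31≤52, efficiency 61≥54).
P9: not dominated.
P10: dominated by P1 (torque 35.0≥15.4, cost 96≤350, efficiency 68≥60).
Pareto-optimal: P1, P3, P4, P7, P9 → 5.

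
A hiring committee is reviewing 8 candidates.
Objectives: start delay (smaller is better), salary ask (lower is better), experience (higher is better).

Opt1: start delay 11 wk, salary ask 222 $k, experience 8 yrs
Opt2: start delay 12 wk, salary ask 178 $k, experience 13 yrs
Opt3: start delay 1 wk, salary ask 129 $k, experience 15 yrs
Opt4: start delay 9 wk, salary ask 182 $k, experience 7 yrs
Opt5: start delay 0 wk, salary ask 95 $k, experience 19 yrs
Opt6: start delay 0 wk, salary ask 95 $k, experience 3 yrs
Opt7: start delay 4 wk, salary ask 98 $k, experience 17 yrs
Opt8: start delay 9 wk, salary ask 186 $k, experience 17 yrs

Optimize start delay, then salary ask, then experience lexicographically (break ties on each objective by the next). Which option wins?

First minimize start delay: best is 0, kept {Opt5, Opt6}.
Then minimize salary ask: best is 95, kept {Opt5, Opt6}.
Then maximize experience: best is 19, kept {Opt5}.

Opt5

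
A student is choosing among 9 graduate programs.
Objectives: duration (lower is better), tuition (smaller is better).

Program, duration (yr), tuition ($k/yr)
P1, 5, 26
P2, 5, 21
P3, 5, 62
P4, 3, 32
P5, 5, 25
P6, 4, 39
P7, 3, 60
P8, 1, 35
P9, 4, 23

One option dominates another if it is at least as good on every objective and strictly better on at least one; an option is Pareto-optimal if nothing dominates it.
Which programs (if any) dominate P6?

P4, P8, P9

P4: duration 3≤4, tuition 32≤39 — dominates P6.
P8: duration 1≤4, tuition 35≤39 — dominates P6.
P9: duration 4≤4, tuition 23≤39 — dominates P6.
Others (P1, P2, P3, P5, P7) are each worse than P6 on at least one objective.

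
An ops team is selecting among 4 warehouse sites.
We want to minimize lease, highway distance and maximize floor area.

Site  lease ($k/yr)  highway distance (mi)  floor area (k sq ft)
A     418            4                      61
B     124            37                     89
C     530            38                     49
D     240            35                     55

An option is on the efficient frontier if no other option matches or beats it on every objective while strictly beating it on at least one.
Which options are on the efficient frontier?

A: not dominated (best highway distance).
B: not dominated (best lease).
C: dominated by A (lease 418≤530, highway distance 4≤38, floor area 61≥49).
D: not dominated.

A, B, D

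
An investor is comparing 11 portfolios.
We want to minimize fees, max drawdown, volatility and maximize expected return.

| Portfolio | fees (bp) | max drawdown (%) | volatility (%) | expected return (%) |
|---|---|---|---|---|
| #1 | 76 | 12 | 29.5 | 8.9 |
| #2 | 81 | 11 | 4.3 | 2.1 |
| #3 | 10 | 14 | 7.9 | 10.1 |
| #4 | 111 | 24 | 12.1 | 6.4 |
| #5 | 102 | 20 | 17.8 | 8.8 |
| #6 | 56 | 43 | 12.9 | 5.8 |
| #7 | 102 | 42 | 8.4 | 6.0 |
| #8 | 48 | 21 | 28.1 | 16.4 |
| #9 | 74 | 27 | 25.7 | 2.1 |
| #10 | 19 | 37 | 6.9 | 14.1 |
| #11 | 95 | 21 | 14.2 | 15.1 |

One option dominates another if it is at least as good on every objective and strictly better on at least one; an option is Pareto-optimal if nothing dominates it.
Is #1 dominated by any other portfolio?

No

#2: worse on fees (81 vs 76).
#3: worse on max drawdown (14 vs 12).
#4: worse on fees (111 vs 76).
#5: worse on fees (102 vs 76).
#6: worse on max drawdown (43 vs 12).
#7: worse on fees (102 vs 76).
#8: worse on max drawdown (21 vs 12).
#9: worse on max drawdown (27 vs 12).
#10: worse on max drawdown (37 vs 12).
#11: worse on fees (95 vs 76).
No option is at least as good as #1 on every objective and strictly better on one.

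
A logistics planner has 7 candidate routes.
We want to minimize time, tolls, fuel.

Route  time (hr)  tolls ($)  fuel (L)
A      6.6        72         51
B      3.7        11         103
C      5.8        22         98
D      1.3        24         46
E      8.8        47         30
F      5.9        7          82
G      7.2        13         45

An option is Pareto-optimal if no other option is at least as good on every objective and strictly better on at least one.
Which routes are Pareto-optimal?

B, C, D, E, F, G

A: dominated by D (time 1.3≤6.6, tolls 24≤72, fuel 46≤51).
B: not dominated.
C: not dominated.
D: not dominated (best time).
E: not dominated (best fuel).
F: not dominated (best tolls).
G: not dominated.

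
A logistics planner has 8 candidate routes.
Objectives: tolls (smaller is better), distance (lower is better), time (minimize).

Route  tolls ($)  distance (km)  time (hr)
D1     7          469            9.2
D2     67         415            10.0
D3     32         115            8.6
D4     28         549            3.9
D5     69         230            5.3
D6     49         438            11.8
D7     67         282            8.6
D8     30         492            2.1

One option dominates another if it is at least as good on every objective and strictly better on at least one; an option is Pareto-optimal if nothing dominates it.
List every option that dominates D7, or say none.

D3

D3: tolls 32≤67, distance 115≤282, time 8.6≤8.6 — dominates D7.
Others (D1, D2, D4, D5, D6, D8) are each worse than D7 on at least one objective.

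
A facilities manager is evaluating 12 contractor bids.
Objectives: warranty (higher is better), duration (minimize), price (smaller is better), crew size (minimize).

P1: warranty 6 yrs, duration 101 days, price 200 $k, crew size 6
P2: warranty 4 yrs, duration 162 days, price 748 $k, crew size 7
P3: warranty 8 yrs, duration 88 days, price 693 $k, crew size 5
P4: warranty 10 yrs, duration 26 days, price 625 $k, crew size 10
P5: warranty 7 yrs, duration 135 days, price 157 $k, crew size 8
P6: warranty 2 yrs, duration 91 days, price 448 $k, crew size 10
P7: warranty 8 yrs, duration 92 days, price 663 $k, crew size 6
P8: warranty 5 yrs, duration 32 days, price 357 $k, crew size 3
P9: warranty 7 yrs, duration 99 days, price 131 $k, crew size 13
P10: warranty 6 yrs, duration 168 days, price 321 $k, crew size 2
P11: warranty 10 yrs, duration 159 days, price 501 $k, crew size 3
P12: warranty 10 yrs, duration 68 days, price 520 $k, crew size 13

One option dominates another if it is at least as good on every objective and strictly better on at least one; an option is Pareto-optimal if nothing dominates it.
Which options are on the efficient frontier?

P1, P3, P4, P5, P7, P8, P9, P10, P11, P12

P1: not dominated.
P2: dominated by P1 (warranty 6≥4, duration 101≤162, price 200≤748, crew size 6≤7).
P3: not dominated.
P4: not dominated (best duration).
P5: not dominated.
P6: dominated by P8 (warranty 5≥2, duration 32≤91, price 357≤448, crew size 3≤10).
P7: not dominated.
P8: not dominated.
P9: not dominated (best price).
P10: not dominated (best crew size).
P11: not dominated.
P12: not dominated.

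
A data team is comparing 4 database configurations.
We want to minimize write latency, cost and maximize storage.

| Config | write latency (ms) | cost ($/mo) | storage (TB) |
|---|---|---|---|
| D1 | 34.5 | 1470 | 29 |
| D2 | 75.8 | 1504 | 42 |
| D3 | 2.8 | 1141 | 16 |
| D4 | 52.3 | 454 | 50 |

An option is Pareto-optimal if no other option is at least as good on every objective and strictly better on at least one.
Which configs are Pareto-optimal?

D1: not dominated.
D2: dominated by D4 (write latency 52.3≤75.8, cost 454≤1504, storage 50≥42).
D3: not dominated (best write latency).
D4: not dominated (best cost).

D1, D3, D4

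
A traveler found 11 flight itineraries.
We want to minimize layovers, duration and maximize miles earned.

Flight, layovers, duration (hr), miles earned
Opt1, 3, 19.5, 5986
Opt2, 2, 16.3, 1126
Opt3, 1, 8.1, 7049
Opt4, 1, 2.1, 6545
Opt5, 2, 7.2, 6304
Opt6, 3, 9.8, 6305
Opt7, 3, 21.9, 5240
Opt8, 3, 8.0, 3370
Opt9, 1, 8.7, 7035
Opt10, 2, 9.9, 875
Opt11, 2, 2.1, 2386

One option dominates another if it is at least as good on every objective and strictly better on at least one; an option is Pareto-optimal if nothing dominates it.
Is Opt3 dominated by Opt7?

Opt7 vs Opt3: Opt7 is worse on layovers (3 vs 1), so it does not dominate Opt3.

No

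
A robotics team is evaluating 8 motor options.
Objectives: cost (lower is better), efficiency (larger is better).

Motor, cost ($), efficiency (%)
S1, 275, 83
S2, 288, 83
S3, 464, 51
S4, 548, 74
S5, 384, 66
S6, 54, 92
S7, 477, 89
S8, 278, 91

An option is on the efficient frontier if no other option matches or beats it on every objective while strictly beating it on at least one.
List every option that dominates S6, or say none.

S1: worse on cost (275 vs 54).
S2: worse on cost (288 vs 54).
S3: worse on cost (464 vs 54).
S4: worse on cost (548 vs 54).
S5: worse on cost (384 vs 54).
S7: worse on cost (477 vs 54).
S8: worse on cost (278 vs 54).
No option dominates S6.

none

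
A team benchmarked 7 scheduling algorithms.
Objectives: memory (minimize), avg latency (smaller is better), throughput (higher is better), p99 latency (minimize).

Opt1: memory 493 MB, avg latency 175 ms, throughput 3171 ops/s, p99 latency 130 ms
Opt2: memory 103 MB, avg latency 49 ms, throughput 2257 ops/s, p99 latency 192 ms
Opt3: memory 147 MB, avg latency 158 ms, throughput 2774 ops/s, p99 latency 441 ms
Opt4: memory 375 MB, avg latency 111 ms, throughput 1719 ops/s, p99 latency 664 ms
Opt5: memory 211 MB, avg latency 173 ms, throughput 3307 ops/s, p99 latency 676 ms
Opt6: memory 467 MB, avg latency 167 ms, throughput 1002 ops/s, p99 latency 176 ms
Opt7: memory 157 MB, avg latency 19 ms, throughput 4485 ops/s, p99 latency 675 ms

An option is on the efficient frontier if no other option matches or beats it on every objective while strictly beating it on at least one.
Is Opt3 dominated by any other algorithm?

Opt1: worse on memory (493 vs 147).
Opt2: worse on throughput (2257 vs 2774).
Opt4: worse on memory (375 vs 147).
Opt5: worse on memory (211 vs 147).
Opt6: worse on memory (467 vs 147).
Opt7: worse on memory (157 vs 147).
No option is at least as good as Opt3 on every objective and strictly better on one.

No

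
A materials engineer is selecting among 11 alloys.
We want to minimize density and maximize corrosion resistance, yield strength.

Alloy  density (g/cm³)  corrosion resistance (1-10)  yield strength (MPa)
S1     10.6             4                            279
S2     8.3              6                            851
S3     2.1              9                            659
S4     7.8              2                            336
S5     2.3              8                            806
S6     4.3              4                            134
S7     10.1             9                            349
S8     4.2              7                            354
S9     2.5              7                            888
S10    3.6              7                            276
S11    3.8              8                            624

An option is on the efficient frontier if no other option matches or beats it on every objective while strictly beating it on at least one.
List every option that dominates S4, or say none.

S3: density 2.1≤7.8, corrosion resistance 9≥2, yield strength 659≥336 — dominates S4.
S5: density 2.3≤7.8, corrosion resistance 8≥2, yield strength 806≥336 — dominates S4.
S8: density 4.2≤7.8, corrosion resistance 7≥2, yield strength 354≥336 — dominates S4.
S9: density 2.5≤7.8, corrosion resistance 7≥2, yield strength 888≥336 — dominates S4.
S11: density 3.8≤7.8, corrosion resistance 8≥2, yield strength 624≥336 — dominates S4.
Others (S1, S2, S6, S7, S10) are each worse than S4 on at least one objective.

S3, S5, S8, S9, S11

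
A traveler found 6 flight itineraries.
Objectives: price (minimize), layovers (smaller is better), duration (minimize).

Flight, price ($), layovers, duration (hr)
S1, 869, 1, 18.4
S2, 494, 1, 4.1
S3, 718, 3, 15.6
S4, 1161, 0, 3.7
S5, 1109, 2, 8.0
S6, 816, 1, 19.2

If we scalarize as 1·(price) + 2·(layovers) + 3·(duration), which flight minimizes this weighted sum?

S1: 1·869 + 2·1 + 3·18.4 = 926.2
S2: 1·494 + 2·1 + 3·4.1 = 508.3
S3: 1·718 + 2·3 + 3·15.6 = 770.8
S4: 1·1161 + 2·0 + 3·3.7 = 1172.1
S5: 1·1109 + 2·2 + 3·8.0 = 1137.0
S6: 1·816 + 2·1 + 3·19.2 = 875.6
Lowest: S2 at 508.3.

S2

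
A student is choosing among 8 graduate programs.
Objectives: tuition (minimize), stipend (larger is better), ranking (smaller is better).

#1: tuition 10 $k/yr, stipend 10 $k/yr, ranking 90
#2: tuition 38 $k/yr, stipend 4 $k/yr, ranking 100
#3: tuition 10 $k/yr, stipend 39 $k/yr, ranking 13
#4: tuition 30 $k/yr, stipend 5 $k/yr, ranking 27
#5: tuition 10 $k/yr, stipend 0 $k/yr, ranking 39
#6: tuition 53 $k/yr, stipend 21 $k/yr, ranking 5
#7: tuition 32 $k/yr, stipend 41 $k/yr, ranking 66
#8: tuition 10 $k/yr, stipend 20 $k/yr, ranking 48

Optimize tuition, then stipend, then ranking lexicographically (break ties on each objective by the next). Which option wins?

First minimize tuition: best is 10, kept {#1, #3, #5, #8}.
Then maximize stipend: best is 39, kept {#3}.

#3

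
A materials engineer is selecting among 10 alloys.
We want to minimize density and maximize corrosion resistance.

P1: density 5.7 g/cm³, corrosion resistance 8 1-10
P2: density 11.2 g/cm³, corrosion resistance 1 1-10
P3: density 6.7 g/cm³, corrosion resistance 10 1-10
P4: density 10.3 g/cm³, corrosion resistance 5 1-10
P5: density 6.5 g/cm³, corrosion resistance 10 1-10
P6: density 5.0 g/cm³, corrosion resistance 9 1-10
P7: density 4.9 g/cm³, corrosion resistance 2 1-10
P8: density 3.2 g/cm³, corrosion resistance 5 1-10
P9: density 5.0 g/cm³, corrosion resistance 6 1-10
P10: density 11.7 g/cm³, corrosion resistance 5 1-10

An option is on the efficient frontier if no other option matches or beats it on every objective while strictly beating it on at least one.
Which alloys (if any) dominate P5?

P1: worse on corrosion resistance (8 vs 10).
P2: worse on density (11.2 vs 6.5).
P3: worse on density (6.7 vs 6.5).
P4: worse on density (10.3 vs 6.5).
P6: worse on corrosion resistance (9 vs 10).
P7: worse on corrosion resistance (2 vs 10).
P8: worse on corrosion resistance (5 vs 10).
P9: worse on corrosion resistance (6 vs 10).
P10: worse on density (11.7 vs 6.5).
No option dominates P5.

none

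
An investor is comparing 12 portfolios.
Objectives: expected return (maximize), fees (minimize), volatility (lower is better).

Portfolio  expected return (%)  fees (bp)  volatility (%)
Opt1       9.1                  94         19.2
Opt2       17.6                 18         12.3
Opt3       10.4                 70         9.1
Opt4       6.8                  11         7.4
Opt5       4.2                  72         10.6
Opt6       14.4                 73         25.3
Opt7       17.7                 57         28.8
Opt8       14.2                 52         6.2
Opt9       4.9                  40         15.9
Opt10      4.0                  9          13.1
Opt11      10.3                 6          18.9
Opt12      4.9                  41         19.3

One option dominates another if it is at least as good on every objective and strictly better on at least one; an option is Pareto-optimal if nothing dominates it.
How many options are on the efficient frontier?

6

Opt1: dominated by Opt2 (expected return 17.6≥9.1, fees 18≤94, volatility 12.3≤19.2).
Opt2: not dominated.
Opt3: dominated by Opt8 (expected return 14.2≥10.4, fees 52≤70, volatility 6.2≤9.1).
Opt4: not dominated.
Opt5: dominated by Opt3 (expected return 10.4≥4.2, fees 70≤72, volatility 9.1≤10.6).
Opt6: dominated by Opt2 (expected return 17.6≥14.4, fees 18≤73, volatility 12.3≤25.3).
Opt7: not dominated (best expected return).
Opt8: not dominated (best volatility).
Opt9: dominated by Opt2 (expected return 17.6≥4.9, fees 18≤40, volatility 12.3≤15.9).
Opt10: not dominated.
Opt11: not dominated (best fees).
Opt12: dominated by Opt2 (expected return 17.6≥4.9, fees 18≤41, volatility 12.3≤19.3).
Pareto-optimal: Opt2, Opt4, Opt7, Opt8, Opt10, Opt11 → 6.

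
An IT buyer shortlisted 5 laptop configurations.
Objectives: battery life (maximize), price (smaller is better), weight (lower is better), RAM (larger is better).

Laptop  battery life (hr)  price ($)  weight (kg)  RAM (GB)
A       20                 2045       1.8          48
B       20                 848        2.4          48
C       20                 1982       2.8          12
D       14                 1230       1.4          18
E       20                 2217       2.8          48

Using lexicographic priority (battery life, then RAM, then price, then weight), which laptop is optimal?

B

First maximize battery life: best is 20, kept {A, B, C, E}.
Then maximize RAM: best is 48, kept {A, B, E}.
Then minimize price: best is 848, kept {B}.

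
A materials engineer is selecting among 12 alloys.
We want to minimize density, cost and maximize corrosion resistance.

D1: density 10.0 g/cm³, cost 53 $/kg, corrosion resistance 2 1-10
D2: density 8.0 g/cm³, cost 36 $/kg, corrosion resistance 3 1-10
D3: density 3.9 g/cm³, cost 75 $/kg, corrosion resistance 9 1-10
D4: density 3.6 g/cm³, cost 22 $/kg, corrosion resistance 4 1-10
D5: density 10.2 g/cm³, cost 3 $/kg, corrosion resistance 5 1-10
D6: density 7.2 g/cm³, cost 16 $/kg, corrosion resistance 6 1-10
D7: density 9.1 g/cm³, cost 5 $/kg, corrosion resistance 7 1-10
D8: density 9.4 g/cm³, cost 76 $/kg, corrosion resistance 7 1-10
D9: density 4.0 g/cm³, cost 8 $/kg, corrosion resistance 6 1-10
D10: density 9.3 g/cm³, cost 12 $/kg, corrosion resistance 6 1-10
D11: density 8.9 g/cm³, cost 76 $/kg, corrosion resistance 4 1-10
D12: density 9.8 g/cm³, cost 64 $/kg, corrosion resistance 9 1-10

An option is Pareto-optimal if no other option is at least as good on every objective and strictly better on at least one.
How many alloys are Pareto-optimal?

6

D1: dominated by D2 (density 8.0≤10.0, cost 36≤53, corrosion resistance 3≥2).
D2: dominated by D4 (density 3.6≤8.0, cost 22≤36, corrosion resistance 4≥3).
D3: not dominated.
D4: not dominated (best density).
D5: not dominated (best cost).
D6: dominated by D9 (density 4.0≤7.2, cost 8≤16, corrosion resistance 6≥6).
D7: not dominated.
D8: dominated by D3 (density 3.9≤9.4, cost 75≤76, corrosion resistance 9≥7).
D9: not dominated.
D10: dominated by D7 (density 9.1≤9.3, cost 5≤12, corrosion resistance 7≥6).
D11: dominated by D3 (density 3.9≤8.9, cost 75≤76, corrosion resistance 9≥4).
D12: not dominated.
Pareto-optimal: D3, D4, D5, D7, D9, D12 → 6.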